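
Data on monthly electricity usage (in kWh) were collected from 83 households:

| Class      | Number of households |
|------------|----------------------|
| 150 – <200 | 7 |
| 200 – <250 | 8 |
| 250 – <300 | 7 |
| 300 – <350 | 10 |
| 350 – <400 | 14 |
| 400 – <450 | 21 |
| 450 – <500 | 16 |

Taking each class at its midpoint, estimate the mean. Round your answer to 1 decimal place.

361.1

Midpoints: 175, 225, 275, 325, 375, 425, 475
Σfm = 7×175 + 8×225 + 7×275 + 10×325 + 14×375 + 21×425 + 16×475 = 29975
n = Σf = 83
Mean = 29975 / 83 = 361.1446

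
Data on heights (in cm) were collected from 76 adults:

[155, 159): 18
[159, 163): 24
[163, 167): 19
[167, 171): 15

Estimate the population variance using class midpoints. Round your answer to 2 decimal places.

17.76

Midpoints: 157, 161, 165, 169
n = 76, Σfm = 12360, mean = 162.6316
Σfm² = 2011476
Σf(m − x̄)² = Σfm² − (Σfm)²/n = 2011476 − 12360²/76 = 1349.6842
Population variance = 1349.6842 / 76 = 17.7590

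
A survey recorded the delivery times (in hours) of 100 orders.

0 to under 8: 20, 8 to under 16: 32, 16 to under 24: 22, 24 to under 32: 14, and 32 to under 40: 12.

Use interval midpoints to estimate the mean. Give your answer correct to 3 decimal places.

Midpoints: 4, 12, 20, 28, 36
Σfm = 20×4 + 32×12 + 22×20 + 14×28 + 12×36 = 1728
n = Σf = 100
Mean = 1728 / 100 = 17.2800

17.280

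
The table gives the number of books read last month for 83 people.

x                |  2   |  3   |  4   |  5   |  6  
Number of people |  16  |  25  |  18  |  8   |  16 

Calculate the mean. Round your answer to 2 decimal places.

3.80

Values: 2, 3, 4, 5, 6
Σfx = 16×2 + 25×3 + 18×4 + 8×5 + 16×6 = 315
n = Σf = 83
Mean = 315 / 83 = 3.7952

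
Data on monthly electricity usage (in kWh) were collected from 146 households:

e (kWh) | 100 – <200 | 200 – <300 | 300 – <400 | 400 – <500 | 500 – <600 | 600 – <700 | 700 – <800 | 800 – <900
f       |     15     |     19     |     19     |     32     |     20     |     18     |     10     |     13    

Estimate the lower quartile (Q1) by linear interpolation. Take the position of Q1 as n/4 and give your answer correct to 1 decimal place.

313.2

Cumulative frequencies: 15, 34, 53, 85, 105, 123, 133, 146
n = 146; position = n/4 = 36.5.
This falls in the class 300 – <400: L = 300, F = 34, f = 19, h = 100.
Lower quartile ≈ 300 + ((36.5 − 34) / 19) × 100 = 313.1579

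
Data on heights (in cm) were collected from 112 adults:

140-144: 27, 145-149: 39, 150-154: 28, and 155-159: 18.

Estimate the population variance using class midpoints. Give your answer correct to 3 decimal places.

25.620

Midpoints: 142, 147, 152, 157
n = 112, Σfm = 16649, mean = 148.6518
Σfm² = 2477773
Σf(m − x̄)² = Σfm² − (Σfm)²/n = 2477773 − 16649²/112 = 2869.4196
Population variance = 2869.4196 / 112 = 25.6198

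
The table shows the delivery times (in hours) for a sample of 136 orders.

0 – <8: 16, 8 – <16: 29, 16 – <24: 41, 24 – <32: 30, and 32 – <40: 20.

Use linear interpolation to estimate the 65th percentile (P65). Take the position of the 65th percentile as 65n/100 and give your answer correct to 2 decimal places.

Cumulative frequencies: 16, 45, 86, 116, 136
n = 136; position = 65n/100 = 88.4.
This falls in the class 24 – <32: L = 24, F = 86, f = 30, h = 8.
65th percentile ≈ 24 + ((88.4 − 86) / 30) × 8 = 24.6400

24.64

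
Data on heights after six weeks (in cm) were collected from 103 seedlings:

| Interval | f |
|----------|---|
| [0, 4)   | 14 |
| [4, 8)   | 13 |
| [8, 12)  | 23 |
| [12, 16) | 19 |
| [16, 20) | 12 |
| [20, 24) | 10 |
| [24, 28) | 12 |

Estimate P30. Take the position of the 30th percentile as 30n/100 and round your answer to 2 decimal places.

8.68

Cumulative frequencies: 14, 27, 50, 69, 81, 91, 103
n = 103; position = 30n/100 = 30.9.
This falls in the class [8, 12): L = 8, F = 27, f = 23, h = 4.
30th percentile ≈ 8 + ((30.9 − 27) / 23) × 4 = 8.6783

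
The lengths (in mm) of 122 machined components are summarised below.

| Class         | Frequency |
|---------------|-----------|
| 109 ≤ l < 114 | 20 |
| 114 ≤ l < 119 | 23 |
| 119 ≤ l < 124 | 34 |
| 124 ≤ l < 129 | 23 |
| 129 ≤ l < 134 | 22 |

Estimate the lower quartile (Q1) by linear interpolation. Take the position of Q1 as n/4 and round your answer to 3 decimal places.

116.283

Cumulative frequencies: 20, 43, 77, 100, 122
n = 122; position = n/4 = 30.5.
This falls in the class 114 ≤ l < 119: L = 114, F = 20, f = 23, h = 5.
Lower quartile ≈ 114 + ((30.5 − 20) / 23) × 5 = 116.2826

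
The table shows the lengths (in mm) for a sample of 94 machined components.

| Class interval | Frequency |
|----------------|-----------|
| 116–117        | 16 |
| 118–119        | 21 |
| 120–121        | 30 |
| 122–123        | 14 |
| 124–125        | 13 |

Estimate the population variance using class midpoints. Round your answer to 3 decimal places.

6.349

Midpoints: 116.5, 118.5, 120.5, 122.5, 124.5
n = 94, Σfm = 11301, mean = 120.2234
Σfm² = 1359241.5
Σf(m − x̄)² = Σfm² − (Σfm)²/n = 1359241.5 − 11301²/94 = 596.8085
Population variance = 596.8085 / 94 = 6.3490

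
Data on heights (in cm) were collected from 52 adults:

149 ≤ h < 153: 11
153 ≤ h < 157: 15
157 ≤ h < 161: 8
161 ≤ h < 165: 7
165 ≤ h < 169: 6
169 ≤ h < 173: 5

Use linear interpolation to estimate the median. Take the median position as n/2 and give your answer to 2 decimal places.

157.00

Cumulative frequencies: 11, 26, 34, 41, 47, 52
n = 52; position = n/2 = 26.
This falls in the class 153 ≤ h < 157: L = 153, F = 11, f = 15, h = 4.
Median ≈ 153 + ((26 − 11) / 15) × 4 = 157.0000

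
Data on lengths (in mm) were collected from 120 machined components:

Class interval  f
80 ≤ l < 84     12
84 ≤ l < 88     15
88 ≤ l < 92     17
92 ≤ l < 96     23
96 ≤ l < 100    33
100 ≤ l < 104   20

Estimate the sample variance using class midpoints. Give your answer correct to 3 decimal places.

39.955

Midpoints: 82, 86, 90, 94, 98, 102
n = 120, Σfm = 11240, mean = 93.6667
Σfm² = 1057568
Σf(m − x̄)² = Σfm² − (Σfm)²/n = 1057568 − 11240²/120 = 4754.6667
Sample variance = 4754.6667 / 119 = 39.9552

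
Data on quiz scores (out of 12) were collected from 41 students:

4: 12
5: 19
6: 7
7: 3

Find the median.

5

Cumulative frequencies: 12, 31, 38, 41
n = 41, so the median is the value in position (n+1)/2 = 21.
Position 21 falls at value 5.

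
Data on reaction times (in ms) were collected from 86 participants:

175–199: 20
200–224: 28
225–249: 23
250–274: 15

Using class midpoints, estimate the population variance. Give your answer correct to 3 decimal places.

Midpoints: 187, 212, 237, 262
n = 86, Σfm = 19057, mean = 221.5930
Σfm² = 4279359
Σf(m − x̄)² = Σfm² − (Σfm)²/n = 4279359 − 19057²/86 = 56460.7558
Population variance = 56460.7558 / 86 = 656.5204

656.520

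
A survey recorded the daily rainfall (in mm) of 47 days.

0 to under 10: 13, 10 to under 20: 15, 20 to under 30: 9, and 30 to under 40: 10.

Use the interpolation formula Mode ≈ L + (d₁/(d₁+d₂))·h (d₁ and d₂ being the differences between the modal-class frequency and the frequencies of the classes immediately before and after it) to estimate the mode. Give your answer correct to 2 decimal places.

Modal class: 10 to under 20 (highest frequency 15).
d₁ = 15 − 13 = 2, d₂ = 15 − 9 = 6
Mode ≈ 10 + (2/(2+6)) × 10 = 10 + 2.5000 = 12.5000

12.50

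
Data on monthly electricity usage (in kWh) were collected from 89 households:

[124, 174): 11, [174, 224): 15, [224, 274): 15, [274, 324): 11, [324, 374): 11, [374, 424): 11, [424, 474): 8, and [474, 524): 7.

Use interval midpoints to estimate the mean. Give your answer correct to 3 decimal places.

Midpoints: 149, 199, 249, 299, 349, 399, 449, 499
Σfm = 11×149 + 15×199 + 15×249 + 11×299 + 11×349 + 11×399 + 8×449 + 7×499 = 26961
n = Σf = 89
Mean = 26961 / 89 = 302.9326

302.933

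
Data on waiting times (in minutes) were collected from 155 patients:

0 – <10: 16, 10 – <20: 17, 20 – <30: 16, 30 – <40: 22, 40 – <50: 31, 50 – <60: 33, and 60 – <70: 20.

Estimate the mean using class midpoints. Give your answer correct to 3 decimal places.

Midpoints: 5, 15, 25, 35, 45, 55, 65
Σfm = 16×5 + 17×15 + 16×25 + 22×35 + 31×45 + 33×55 + 20×65 = 6015
n = Σf = 155
Mean = 6015 / 155 = 38.8065

38.806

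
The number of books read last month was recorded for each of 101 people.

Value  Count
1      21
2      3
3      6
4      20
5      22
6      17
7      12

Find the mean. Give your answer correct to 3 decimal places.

4.168

Values: 1, 2, 3, 4, 5, 6, 7
Σfx = 21×1 + 3×2 + 6×3 + 20×4 + 22×5 + 17×6 + 12×7 = 421
n = Σf = 101
Mean = 421 / 101 = 4.1683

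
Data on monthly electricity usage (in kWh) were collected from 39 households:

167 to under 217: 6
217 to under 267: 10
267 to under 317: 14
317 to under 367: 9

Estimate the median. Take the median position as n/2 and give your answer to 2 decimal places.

Cumulative frequencies: 6, 16, 30, 39
n = 39; position = n/2 = 19.5.
This falls in the class 267 to under 317: L = 267, F = 16, f = 14, h = 50.
Median ≈ 267 + ((19.5 − 16) / 14) × 50 = 279.5000

279.50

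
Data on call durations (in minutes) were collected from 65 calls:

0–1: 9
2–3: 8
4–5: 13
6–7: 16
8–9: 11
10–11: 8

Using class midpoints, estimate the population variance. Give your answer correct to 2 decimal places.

9.60

Midpoints: 0.5, 2.5, 4.5, 6.5, 8.5, 10.5
n = 65, Σfm = 364.5, mean = 5.6077
Σfm² = 2668.25
Σf(m − x̄)² = Σfm² − (Σfm)²/n = 2668.25 − 364.5²/65 = 624.2462
Population variance = 624.2462 / 65 = 9.6038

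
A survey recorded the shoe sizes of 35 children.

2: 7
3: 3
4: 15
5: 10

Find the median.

4

Cumulative frequencies: 7, 10, 25, 35
n = 35, so the median is the value in position (n+1)/2 = 18.
Position 18 falls at value 4.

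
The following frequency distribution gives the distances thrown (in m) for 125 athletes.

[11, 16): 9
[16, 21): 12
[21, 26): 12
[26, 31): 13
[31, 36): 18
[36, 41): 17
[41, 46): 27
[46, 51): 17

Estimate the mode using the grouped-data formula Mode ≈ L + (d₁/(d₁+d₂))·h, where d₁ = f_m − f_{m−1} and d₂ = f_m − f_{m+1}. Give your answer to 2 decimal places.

43.50

Modal class: [41, 46) (highest frequency 27).
d₁ = 27 − 17 = 10, d₂ = 27 − 17 = 10
Mode ≈ 41 + (10/(10+10)) × 5 = 41 + 2.5000 = 43.5000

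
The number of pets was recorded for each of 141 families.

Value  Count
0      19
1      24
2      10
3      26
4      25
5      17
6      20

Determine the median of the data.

Cumulative frequencies: 19, 43, 53, 79, 104, 121, 141
n = 141, so the median is the value in position (n+1)/2 = 71.
Position 71 falls at value 3.

3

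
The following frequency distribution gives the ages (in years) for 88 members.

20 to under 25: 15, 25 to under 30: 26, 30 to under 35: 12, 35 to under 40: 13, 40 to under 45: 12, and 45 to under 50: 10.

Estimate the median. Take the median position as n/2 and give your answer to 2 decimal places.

31.25

Cumulative frequencies: 15, 41, 53, 66, 78, 88
n = 88; position = n/2 = 44.
This falls in the class 30 to under 35: L = 30, F = 41, f = 12, h = 5.
Median ≈ 30 + ((44 − 41) / 12) × 5 = 31.2500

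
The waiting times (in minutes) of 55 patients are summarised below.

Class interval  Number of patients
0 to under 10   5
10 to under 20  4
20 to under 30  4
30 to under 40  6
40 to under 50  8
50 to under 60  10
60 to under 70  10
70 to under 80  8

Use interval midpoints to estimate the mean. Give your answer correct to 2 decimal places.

46.45

Midpoints: 5, 15, 25, 35, 45, 55, 65, 75
Σfm = 5×5 + 4×15 + 4×25 + 6×35 + 8×45 + 10×55 + 10×65 + 8×75 = 2555
n = Σf = 55
Mean = 2555 / 55 = 46.4545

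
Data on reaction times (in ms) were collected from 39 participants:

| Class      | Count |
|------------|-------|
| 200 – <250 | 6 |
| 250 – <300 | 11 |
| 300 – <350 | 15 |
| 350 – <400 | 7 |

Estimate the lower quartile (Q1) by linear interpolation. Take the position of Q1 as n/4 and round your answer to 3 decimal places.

267.045

Cumulative frequencies: 6, 17, 32, 39
n = 39; position = n/4 = 9.75.
This falls in the class 250 – <300: L = 250, F = 6, f = 11, h = 50.
Lower quartile ≈ 250 + ((9.75 − 6) / 11) × 50 = 267.0455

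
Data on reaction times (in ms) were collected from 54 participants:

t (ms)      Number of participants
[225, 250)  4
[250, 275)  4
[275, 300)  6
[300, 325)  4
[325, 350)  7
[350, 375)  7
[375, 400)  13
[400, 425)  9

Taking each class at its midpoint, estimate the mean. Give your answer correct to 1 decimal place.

344.9

Midpoints: 237.5, 262.5, 287.5, 312.5, 337.5, 362.5, 387.5, 412.5
Σfm = 4×237.5 + 4×262.5 + 6×287.5 + 4×312.5 + 7×337.5 + 7×362.5 + 13×387.5 + 9×412.5 = 18625
n = Σf = 54
Mean = 18625 / 54 = 344.9074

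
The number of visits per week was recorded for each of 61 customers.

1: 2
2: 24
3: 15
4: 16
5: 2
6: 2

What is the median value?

3

Cumulative frequencies: 2, 26, 41, 57, 59, 61
n = 61, so the median is the value in position (n+1)/2 = 31.
Position 31 falls at value 3.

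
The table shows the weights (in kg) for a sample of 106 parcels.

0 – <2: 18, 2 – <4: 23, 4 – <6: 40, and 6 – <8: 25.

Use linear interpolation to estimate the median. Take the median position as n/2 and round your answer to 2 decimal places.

Cumulative frequencies: 18, 41, 81, 106
n = 106; position = n/2 = 53.
This falls in the class 4 – <6: L = 4, F = 41, f = 40, h = 2.
Median ≈ 4 + ((53 − 41) / 40) × 2 = 4.6000

4.60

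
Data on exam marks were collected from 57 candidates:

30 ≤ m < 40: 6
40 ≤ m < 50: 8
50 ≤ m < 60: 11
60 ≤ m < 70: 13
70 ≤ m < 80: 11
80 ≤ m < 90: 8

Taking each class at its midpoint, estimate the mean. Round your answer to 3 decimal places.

61.842

Midpoints: 35, 45, 55, 65, 75, 85
Σfm = 6×35 + 8×45 + 11×55 + 13×65 + 11×75 + 8×85 = 3525
n = Σf = 57
Mean = 3525 / 57 = 61.8421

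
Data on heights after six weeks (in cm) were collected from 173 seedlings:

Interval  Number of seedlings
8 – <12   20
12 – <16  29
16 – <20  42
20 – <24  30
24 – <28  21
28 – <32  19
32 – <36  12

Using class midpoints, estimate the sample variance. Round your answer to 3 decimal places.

Midpoints: 10, 14, 18, 22, 26, 30, 34
n = 173, Σfm = 3546, mean = 20.4971
Σfm² = 80980
Σf(m − x̄)² = Σfm² − (Σfm)²/n = 80980 − 3546²/173 = 8297.2486
Sample variance = 8297.2486 / 172 = 48.2398

48.240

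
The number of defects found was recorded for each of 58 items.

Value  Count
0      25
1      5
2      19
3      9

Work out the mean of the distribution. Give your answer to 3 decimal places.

Values: 0, 1, 2, 3
Σfx = 25×0 + 5×1 + 19×2 + 9×3 = 70
n = Σf = 58
Mean = 70 / 58 = 1.2069

1.207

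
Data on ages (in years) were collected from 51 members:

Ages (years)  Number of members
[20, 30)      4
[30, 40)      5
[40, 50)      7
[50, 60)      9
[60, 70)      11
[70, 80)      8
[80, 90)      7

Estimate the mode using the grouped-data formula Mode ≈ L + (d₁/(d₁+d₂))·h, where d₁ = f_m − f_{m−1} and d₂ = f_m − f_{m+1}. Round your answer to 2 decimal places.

64.00

Modal class: [60, 70) (highest frequency 11).
d₁ = 11 − 9 = 2, d₂ = 11 − 8 = 3
Mode ≈ 60 + (2/(2+3)) × 10 = 60 + 4.0000 = 64.0000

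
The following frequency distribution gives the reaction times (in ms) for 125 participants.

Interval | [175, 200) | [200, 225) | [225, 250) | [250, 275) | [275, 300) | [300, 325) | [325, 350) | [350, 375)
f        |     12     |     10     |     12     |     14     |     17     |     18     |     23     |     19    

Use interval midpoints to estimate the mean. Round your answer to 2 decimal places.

288.50

Midpoints: 187.5, 212.5, 237.5, 262.5, 287.5, 312.5, 337.5, 362.5
Σfm = 12×187.5 + 10×212.5 + 12×237.5 + 14×262.5 + 17×287.5 + 18×312.5 + 23×337.5 + 19×362.5 = 36062.5
n = Σf = 125
Mean = 36062.5 / 125 = 288.5000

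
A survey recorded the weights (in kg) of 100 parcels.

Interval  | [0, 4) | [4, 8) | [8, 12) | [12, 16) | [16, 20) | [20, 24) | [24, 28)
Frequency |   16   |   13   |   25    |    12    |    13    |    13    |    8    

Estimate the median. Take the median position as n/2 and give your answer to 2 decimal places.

Cumulative frequencies: 16, 29, 54, 66, 79, 92, 100
n = 100; position = n/2 = 50.
This falls in the class [8, 12): L = 8, F = 29, f = 25, h = 4.
Median ≈ 8 + ((50 − 29) / 25) × 4 = 11.3600

11.36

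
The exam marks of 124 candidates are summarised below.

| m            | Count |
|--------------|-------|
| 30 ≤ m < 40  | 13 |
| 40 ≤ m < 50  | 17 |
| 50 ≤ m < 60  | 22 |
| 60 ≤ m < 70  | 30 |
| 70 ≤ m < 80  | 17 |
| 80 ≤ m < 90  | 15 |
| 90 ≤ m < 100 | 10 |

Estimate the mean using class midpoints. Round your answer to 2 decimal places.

63.55

Midpoints: 35, 45, 55, 65, 75, 85, 95
Σfm = 13×35 + 17×45 + 22×55 + 30×65 + 17×75 + 15×85 + 10×95 = 7880
n = Σf = 124
Mean = 7880 / 124 = 63.5484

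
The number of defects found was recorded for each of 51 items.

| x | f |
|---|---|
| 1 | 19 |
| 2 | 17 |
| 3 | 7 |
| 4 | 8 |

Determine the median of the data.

Cumulative frequencies: 19, 36, 43, 51
n = 51, so the median is the value in position (n+1)/2 = 26.
Position 26 falls at value 2.

2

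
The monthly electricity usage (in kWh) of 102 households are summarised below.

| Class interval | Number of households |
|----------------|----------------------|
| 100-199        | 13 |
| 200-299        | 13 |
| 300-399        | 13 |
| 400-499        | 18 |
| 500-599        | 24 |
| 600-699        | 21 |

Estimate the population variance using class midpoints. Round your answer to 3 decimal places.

Midpoints: 149.5, 249.5, 349.5, 449.5, 549.5, 649.5
n = 102, Σfm = 44649, mean = 437.7353
Σfm² = 22430325.5
Σf(m − x̄)² = Σfm² − (Σfm)²/n = 22430325.5 − 44649²/102 = 2885882.3529
Population variance = 2885882.3529 / 102 = 28292.9642

28292.964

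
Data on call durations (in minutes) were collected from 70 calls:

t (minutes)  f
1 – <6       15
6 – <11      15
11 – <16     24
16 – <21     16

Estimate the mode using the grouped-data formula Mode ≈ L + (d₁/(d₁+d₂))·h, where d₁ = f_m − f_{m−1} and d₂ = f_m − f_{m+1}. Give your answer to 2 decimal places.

Modal class: 11 – <16 (highest frequency 24).
d₁ = 24 − 15 = 9, d₂ = 24 − 16 = 8
Mode ≈ 11 + (9/(9+8)) × 5 = 11 + 2.6471 = 13.6471

13.65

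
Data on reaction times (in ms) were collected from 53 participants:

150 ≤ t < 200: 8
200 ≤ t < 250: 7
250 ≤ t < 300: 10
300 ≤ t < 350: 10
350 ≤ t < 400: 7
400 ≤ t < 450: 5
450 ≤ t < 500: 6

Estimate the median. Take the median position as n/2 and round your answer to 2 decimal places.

Cumulative frequencies: 8, 15, 25, 35, 42, 47, 53
n = 53; position = n/2 = 26.5.
This falls in the class 300 ≤ t < 350: L = 300, F = 25, f = 10, h = 50.
Median ≈ 300 + ((26.5 − 25) / 10) × 50 = 307.5000

307.50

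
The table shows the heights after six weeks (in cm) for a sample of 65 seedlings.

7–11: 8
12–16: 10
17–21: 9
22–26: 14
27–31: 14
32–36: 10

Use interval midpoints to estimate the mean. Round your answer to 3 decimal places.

Midpoints: 9, 14, 19, 24, 29, 34
Σfm = 8×9 + 10×14 + 9×19 + 14×24 + 14×29 + 10×34 = 1465
n = Σf = 65
Mean = 1465 / 65 = 22.5385

22.538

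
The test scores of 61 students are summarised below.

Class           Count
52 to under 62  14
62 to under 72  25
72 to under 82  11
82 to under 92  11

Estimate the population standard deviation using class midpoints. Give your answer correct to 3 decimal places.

Midpoints: 57, 67, 77, 87
n = 61, Σfm = 4277, mean = 70.1148
Σfm² = 306189
Σf(m − x̄)² = Σfm² − (Σfm)²/n = 306189 − 4277²/61 = 6308.1967
Population variance = 6308.1967 / 61 = 103.4131
Standard deviation = √103.4131 = 10.1692

10.169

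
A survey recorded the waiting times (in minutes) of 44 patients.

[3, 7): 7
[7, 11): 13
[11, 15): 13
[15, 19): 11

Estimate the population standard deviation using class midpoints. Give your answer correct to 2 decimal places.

Midpoints: 5, 9, 13, 17
n = 44, Σfm = 508, mean = 11.5455
Σfm² = 6604
Σf(m − x̄)² = Σfm² − (Σfm)²/n = 6604 − 508²/44 = 738.9091
Population variance = 738.9091 / 44 = 16.7934
Standard deviation = √16.7934 = 4.0980

4.10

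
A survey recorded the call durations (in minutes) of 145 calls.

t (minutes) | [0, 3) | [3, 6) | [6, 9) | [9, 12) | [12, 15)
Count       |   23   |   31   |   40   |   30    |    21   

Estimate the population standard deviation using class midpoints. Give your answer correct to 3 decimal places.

Midpoints: 1.5, 4.5, 7.5, 10.5, 13.5
n = 145, Σfm = 1072.5, mean = 7.3966
Σfm² = 10064.25
Σf(m − x̄)² = Σfm² − (Σfm)²/n = 10064.25 − 1072.5²/145 = 2131.4483
Population variance = 2131.4483 / 145 = 14.6996
Standard deviation = √14.6996 = 3.8340

3.834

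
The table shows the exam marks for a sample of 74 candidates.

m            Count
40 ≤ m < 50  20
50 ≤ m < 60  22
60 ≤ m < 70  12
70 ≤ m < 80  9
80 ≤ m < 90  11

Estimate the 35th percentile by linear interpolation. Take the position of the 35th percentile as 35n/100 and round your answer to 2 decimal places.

52.68

Cumulative frequencies: 20, 42, 54, 63, 74
n = 74; position = 35n/100 = 25.9.
This falls in the class 50 ≤ m < 60: L = 50, F = 20, f = 22, h = 10.
35th percentile ≈ 50 + ((25.9 − 20) / 22) × 10 = 52.6818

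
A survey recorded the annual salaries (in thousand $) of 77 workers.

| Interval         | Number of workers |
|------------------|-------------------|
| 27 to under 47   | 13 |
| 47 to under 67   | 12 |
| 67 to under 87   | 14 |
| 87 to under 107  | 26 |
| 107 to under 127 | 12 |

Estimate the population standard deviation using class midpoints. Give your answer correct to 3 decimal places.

26.593

Midpoints: 37, 57, 77, 97, 117
n = 77, Σfm = 6169, mean = 80.1169
Σfm² = 548693
Σf(m − x̄)² = Σfm² − (Σfm)²/n = 548693 − 6169²/77 = 54451.9481
Population variance = 54451.9481 / 77 = 707.1682
Standard deviation = √707.1682 = 26.5926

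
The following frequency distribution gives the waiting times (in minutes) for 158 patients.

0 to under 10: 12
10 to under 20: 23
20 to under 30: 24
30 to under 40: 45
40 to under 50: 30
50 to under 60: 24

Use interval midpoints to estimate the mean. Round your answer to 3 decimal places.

33.228

Midpoints: 5, 15, 25, 35, 45, 55
Σfm = 12×5 + 23×15 + 24×25 + 45×35 + 30×45 + 24×55 = 5250
n = Σf = 158
Mean = 5250 / 158 = 33.2278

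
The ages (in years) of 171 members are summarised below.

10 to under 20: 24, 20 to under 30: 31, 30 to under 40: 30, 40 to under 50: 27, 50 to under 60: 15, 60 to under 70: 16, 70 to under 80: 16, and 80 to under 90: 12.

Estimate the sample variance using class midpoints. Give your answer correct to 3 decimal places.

Midpoints: 15, 25, 35, 45, 55, 65, 75, 85
n = 171, Σfm = 7485, mean = 43.7719
Σfm² = 405875
Σf(m − x̄)² = Σfm² − (Σfm)²/n = 405875 − 7485²/171 = 78242.1053
Sample variance = 78242.1053 / 170 = 460.2477

460.248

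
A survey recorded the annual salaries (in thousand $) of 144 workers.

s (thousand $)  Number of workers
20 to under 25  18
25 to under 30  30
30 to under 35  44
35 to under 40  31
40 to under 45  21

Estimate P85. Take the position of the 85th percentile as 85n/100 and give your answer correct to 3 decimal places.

39.903

Cumulative frequencies: 18, 48, 92, 123, 144
n = 144; position = 85n/100 = 122.4.
This falls in the class 35 to under 40: L = 35, F = 92, f = 31, h = 5.
85th percentile ≈ 35 + ((122.4 − 92) / 31) × 5 = 39.9032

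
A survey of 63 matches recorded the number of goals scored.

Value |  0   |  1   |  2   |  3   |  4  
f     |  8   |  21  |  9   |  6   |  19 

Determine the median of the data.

2

Cumulative frequencies: 8, 29, 38, 44, 63
n = 63, so the median is the value in position (n+1)/2 = 32.
Position 32 falls at value 2.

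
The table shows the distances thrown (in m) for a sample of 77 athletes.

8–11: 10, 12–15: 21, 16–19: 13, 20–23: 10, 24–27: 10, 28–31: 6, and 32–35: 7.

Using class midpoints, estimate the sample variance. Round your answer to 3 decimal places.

Midpoints: 9.5, 13.5, 17.5, 21.5, 25.5, 29.5, 33.5
n = 77, Σfm = 1487.5, mean = 19.3182
Σfm² = 32913.25
Σf(m − x̄)² = Σfm² − (Σfm)²/n = 32913.25 − 1487.5²/77 = 4177.4545
Sample variance = 4177.4545 / 76 = 54.9665

54.967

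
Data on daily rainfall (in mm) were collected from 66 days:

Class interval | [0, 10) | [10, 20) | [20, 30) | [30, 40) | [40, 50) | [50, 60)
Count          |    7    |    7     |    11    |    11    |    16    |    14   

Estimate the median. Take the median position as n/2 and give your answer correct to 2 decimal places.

37.27

Cumulative frequencies: 7, 14, 25, 36, 52, 66
n = 66; position = n/2 = 33.
This falls in the class [30, 40): L = 30, F = 25, f = 11, h = 10.
Median ≈ 30 + ((33 − 25) / 11) × 10 = 37.2727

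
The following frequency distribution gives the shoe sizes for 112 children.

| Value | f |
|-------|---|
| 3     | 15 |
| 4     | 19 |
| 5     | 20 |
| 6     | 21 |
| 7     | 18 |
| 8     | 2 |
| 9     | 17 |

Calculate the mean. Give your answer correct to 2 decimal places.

5.73

Values: 3, 4, 5, 6, 7, 8, 9
Σfx = 15×3 + 19×4 + 20×5 + 21×6 + 18×7 + 2×8 + 17×9 = 642
n = Σf = 112
Mean = 642 / 112 = 5.7321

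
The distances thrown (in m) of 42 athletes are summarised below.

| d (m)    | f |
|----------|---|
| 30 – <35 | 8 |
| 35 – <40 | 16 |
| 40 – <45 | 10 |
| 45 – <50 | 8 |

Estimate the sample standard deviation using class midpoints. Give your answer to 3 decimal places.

Midpoints: 32.5, 37.5, 42.5, 47.5
n = 42, Σfm = 1665, mean = 39.6429
Σfm² = 67062.5
Σf(m − x̄)² = Σfm² − (Σfm)²/n = 67062.5 − 1665²/42 = 1057.1429
Sample variance = 1057.1429 / 41 = 25.7840
Standard deviation = √25.7840 = 5.0778

5.078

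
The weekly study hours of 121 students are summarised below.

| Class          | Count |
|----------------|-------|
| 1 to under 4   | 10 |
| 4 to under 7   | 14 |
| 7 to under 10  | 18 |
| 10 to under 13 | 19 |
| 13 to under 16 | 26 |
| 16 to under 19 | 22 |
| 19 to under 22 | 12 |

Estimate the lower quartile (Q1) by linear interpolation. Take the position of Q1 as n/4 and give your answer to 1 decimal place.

8.0

Cumulative frequencies: 10, 24, 42, 61, 87, 109, 121
n = 121; position = n/4 = 30.25.
This falls in the class 7 to under 10: L = 7, F = 24, f = 18, h = 3.
Lower quartile ≈ 7 + ((30.25 − 24) / 18) × 3 = 8.0417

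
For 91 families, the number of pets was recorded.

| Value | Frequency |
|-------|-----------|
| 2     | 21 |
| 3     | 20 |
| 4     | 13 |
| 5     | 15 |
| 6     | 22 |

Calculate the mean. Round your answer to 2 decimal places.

3.97

Values: 2, 3, 4, 5, 6
Σfx = 21×2 + 20×3 + 13×4 + 15×5 + 22×6 = 361
n = Σf = 91
Mean = 361 / 91 = 3.9670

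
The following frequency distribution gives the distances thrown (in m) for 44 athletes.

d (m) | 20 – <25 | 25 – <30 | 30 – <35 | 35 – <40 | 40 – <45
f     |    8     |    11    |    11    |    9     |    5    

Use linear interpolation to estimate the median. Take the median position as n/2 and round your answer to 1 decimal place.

31.4

Cumulative frequencies: 8, 19, 30, 39, 44
n = 44; position = n/2 = 22.
This falls in the class 30 – <35: L = 30, F = 19, f = 11, h = 5.
Median ≈ 30 + ((22 − 19) / 11) × 5 = 31.3636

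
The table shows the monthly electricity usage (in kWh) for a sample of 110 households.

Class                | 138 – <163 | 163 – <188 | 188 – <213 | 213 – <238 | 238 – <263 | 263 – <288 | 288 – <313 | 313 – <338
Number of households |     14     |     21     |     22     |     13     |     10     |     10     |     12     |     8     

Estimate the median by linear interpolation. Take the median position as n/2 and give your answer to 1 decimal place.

210.7

Cumulative frequencies: 14, 35, 57, 70, 80, 90, 102, 110
n = 110; position = n/2 = 55.
This falls in the class 188 – <213: L = 188, F = 35, f = 22, h = 25.
Median ≈ 188 + ((55 − 35) / 22) × 25 = 210.7273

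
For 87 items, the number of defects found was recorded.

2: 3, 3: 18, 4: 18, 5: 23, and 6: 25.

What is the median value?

5

Cumulative frequencies: 3, 21, 39, 62, 87
n = 87, so the median is the value in position (n+1)/2 = 44.
Position 44 falls at value 5.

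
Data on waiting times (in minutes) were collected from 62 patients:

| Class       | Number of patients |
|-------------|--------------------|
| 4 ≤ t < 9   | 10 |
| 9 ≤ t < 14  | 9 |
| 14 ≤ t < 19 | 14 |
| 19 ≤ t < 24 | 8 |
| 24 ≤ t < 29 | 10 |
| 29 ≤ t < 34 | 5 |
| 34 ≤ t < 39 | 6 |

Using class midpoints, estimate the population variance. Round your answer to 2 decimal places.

86.58

Midpoints: 6.5, 11.5, 16.5, 21.5, 26.5, 31.5, 36.5
n = 62, Σfm = 1213, mean = 19.5645
Σfm² = 29099.5
Σf(m − x̄)² = Σfm² − (Σfm)²/n = 29099.5 − 1213²/62 = 5367.7419
Population variance = 5367.7419 / 62 = 86.5765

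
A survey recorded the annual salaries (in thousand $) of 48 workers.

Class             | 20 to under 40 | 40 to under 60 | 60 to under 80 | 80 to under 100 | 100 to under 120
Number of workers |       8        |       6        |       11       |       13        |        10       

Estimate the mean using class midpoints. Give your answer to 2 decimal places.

74.58

Midpoints: 30, 50, 70, 90, 110
Σfm = 8×30 + 6×50 + 11×70 + 13×90 + 10×110 = 3580
n = Σf = 48
Mean = 3580 / 48 = 74.5833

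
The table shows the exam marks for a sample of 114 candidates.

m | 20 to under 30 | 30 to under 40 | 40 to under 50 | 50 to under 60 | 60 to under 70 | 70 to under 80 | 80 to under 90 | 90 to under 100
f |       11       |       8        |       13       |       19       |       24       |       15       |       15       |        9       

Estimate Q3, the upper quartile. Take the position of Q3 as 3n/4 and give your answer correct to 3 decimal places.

77.000

Cumulative frequencies: 11, 19, 32, 51, 75, 90, 105, 114
n = 114; position = 3n/4 = 85.5.
This falls in the class 70 to under 80: L = 70, F = 75, f = 15, h = 10.
Upper quartile ≈ 70 + ((85.5 − 75) / 15) × 10 = 77.0000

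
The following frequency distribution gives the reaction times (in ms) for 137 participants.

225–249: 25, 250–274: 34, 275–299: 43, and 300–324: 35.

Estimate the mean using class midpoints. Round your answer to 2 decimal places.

Midpoints: 237, 262, 287, 312
Σfm = 25×237 + 34×262 + 43×287 + 35×312 = 38094
n = Σf = 137
Mean = 38094 / 137 = 278.0584

278.06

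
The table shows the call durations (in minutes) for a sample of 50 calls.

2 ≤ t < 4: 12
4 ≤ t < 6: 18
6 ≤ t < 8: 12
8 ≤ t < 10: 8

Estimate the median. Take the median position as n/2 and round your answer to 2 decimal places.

Cumulative frequencies: 12, 30, 42, 50
n = 50; position = n/2 = 25.
This falls in the class 4 ≤ t < 6: L = 4, F = 12, f = 18, h = 2.
Median ≈ 4 + ((25 − 12) / 18) × 2 = 5.4444

5.44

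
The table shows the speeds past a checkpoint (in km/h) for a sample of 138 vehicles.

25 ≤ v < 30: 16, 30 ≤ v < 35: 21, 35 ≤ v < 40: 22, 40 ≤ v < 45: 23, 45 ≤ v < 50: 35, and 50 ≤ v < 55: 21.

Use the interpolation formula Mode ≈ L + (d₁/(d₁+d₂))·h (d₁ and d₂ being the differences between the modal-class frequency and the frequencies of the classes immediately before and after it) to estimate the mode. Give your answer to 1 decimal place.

47.3

Modal class: 45 ≤ v < 50 (highest frequency 35).
d₁ = 35 − 23 = 12, d₂ = 35 − 21 = 14
Mode ≈ 45 + (12/(12+14)) × 5 = 45 + 2.3077 = 47.3077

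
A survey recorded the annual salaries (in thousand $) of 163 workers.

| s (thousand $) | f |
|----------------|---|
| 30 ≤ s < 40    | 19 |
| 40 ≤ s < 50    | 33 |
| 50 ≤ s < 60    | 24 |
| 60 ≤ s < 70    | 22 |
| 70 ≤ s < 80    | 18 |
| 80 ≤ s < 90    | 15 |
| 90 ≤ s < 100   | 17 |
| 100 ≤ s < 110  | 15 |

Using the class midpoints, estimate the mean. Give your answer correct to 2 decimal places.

65.74

Midpoints: 35, 45, 55, 65, 75, 85, 95, 105
Σfm = 19×35 + 33×45 + 24×55 + 22×65 + 18×75 + 15×85 + 17×95 + 15×105 = 10715
n = Σf = 163
Mean = 10715 / 163 = 65.7362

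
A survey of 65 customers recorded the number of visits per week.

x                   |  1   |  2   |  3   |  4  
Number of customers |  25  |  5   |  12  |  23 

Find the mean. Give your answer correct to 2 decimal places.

Values: 1, 2, 3, 4
Σfx = 25×1 + 5×2 + 12×3 + 23×4 = 163
n = Σf = 65
Mean = 163 / 65 = 2.5077

2.51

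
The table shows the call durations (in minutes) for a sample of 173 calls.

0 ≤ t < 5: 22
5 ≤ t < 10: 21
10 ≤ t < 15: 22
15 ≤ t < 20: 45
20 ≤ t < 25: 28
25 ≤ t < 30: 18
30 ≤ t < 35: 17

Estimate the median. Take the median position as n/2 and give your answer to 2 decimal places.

17.39

Cumulative frequencies: 22, 43, 65, 110, 138, 156, 173
n = 173; position = n/2 = 86.5.
This falls in the class 15 ≤ t < 20: L = 15, F = 65, f = 45, h = 5.
Median ≈ 15 + ((86.5 − 65) / 45) × 5 = 17.3889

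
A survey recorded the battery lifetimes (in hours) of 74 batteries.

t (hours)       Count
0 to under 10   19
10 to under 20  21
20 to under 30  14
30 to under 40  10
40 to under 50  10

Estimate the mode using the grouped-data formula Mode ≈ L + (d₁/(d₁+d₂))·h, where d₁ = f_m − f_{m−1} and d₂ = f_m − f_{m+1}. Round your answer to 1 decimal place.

Modal class: 10 to under 20 (highest frequency 21).
d₁ = 21 − 19 = 2, d₂ = 21 − 14 = 7
Mode ≈ 10 + (2/(2+7)) × 10 = 10 + 2.2222 = 12.2222

12.2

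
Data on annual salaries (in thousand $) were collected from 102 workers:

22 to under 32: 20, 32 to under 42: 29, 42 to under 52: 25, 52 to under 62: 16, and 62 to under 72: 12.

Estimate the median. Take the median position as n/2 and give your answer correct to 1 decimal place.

42.8

Cumulative frequencies: 20, 49, 74, 90, 102
n = 102; position = n/2 = 51.
This falls in the class 42 to under 52: L = 42, F = 49, f = 25, h = 10.
Median ≈ 42 + ((51 − 49) / 25) × 10 = 42.8000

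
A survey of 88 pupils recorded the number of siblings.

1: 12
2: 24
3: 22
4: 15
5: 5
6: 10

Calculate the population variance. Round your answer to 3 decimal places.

2.232

Values: 1, 2, 3, 4, 5, 6
n = 88, Σfx = 271, mean = 3.0795
Σfx² = 1031
Σf(x − x̄)² = Σfx² − (Σfx)²/n = 1031 − 271²/88 = 196.4432
Population variance = 196.4432 / 88 = 2.2323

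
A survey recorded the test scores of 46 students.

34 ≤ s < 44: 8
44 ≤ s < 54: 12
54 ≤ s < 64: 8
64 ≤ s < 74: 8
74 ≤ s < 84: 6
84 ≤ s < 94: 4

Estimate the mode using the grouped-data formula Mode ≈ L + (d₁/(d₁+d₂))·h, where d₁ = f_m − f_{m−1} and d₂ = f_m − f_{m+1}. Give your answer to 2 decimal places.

Modal class: 44 ≤ s < 54 (highest frequency 12).
d₁ = 12 − 8 = 4, d₂ = 12 − 8 = 4
Mode ≈ 44 + (4/(4+4)) × 10 = 44 + 5.0000 = 49.0000

49.00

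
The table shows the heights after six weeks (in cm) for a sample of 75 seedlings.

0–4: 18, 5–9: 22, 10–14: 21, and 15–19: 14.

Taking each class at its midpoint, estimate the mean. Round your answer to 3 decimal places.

Midpoints: 2, 7, 12, 17
Σfm = 18×2 + 22×7 + 21×12 + 14×17 = 680
n = Σf = 75
Mean = 680 / 75 = 9.0667

9.067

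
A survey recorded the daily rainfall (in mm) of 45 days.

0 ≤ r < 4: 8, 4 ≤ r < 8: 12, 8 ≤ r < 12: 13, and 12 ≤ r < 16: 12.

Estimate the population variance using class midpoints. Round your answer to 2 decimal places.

17.89

Midpoints: 2, 6, 10, 14
n = 45, Σfm = 386, mean = 8.5778
Σfm² = 4116
Σf(m − x̄)² = Σfm² − (Σfm)²/n = 4116 − 386²/45 = 804.9778
Population variance = 804.9778 / 45 = 17.8884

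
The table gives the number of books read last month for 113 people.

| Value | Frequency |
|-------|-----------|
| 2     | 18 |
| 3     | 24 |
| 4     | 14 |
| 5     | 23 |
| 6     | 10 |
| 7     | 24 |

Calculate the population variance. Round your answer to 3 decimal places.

Values: 2, 3, 4, 5, 6, 7
n = 113, Σfx = 507, mean = 4.4867
Σfx² = 2623
Σf(x − x̄)² = Σfx² − (Σfx)²/n = 2623 − 507²/113 = 348.2301
Population variance = 348.2301 / 113 = 3.0817

3.082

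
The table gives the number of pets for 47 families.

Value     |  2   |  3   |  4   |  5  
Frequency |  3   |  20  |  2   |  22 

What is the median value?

4

Cumulative frequencies: 3, 23, 25, 47
n = 47, so the median is the value in position (n+1)/2 = 24.
Position 24 falls at value 4.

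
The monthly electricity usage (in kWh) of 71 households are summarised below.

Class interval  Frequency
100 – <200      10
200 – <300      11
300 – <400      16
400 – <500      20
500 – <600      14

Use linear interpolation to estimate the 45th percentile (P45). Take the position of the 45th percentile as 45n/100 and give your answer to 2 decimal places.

Cumulative frequencies: 10, 21, 37, 57, 71
n = 71; position = 45n/100 = 31.95.
This falls in the class 300 – <400: L = 300, F = 21, f = 16, h = 100.
45th percentile ≈ 300 + ((31.95 − 21) / 16) × 100 = 368.4375

368.44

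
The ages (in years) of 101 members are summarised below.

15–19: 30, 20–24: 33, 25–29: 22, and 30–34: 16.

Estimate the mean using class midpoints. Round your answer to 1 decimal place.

23.2

Midpoints: 17, 22, 27, 32
Σfm = 30×17 + 33×22 + 22×27 + 16×32 = 2342
n = Σf = 101
Mean = 2342 / 101 = 23.1881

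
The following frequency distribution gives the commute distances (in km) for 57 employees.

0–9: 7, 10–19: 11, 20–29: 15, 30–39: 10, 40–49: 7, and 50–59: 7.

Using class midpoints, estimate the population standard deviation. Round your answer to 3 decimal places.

Midpoints: 4.5, 14.5, 24.5, 34.5, 44.5, 54.5
n = 57, Σfm = 1596.5, mean = 28.0088
Σfm² = 58014.25
Σf(m − x̄)² = Σfm² − (Σfm)²/n = 58014.25 − 1596.5²/57 = 13298.2456
Population variance = 13298.2456 / 57 = 233.3026
Standard deviation = √233.3026 = 15.2742

15.274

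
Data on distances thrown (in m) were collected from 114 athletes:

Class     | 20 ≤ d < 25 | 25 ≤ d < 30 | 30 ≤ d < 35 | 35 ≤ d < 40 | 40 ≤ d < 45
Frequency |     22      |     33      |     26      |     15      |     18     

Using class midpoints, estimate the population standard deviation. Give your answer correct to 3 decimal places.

Midpoints: 22.5, 27.5, 32.5, 37.5, 42.5
n = 114, Σfm = 3575, mean = 31.3596
Σfm² = 117162.5
Σf(m − x̄)² = Σfm² − (Σfm)²/n = 117162.5 − 3575²/114 = 5051.7544
Population variance = 5051.7544 / 114 = 44.3136
Standard deviation = √44.3136 = 6.6568

6.657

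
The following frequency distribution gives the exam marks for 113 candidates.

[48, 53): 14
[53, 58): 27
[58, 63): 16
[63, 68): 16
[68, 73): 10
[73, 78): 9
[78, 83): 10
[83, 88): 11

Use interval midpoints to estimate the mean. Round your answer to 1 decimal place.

65.1

Midpoints: 50.5, 55.5, 60.5, 65.5, 70.5, 75.5, 80.5, 85.5
Σfm = 14×50.5 + 27×55.5 + 16×60.5 + 16×65.5 + 10×70.5 + 9×75.5 + 10×80.5 + 11×85.5 = 7351.5
n = Σf = 113
Mean = 7351.5 / 113 = 65.0575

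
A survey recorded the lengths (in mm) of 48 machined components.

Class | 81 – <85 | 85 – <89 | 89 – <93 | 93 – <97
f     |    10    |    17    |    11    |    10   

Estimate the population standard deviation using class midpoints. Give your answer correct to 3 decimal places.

Midpoints: 83, 87, 91, 95
n = 48, Σfm = 4260, mean = 88.7500
Σfm² = 378904
Σf(m − x̄)² = Σfm² − (Σfm)²/n = 378904 − 4260²/48 = 829.0000
Population variance = 829.0000 / 48 = 17.2708
Standard deviation = √17.2708 = 4.1558

4.156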